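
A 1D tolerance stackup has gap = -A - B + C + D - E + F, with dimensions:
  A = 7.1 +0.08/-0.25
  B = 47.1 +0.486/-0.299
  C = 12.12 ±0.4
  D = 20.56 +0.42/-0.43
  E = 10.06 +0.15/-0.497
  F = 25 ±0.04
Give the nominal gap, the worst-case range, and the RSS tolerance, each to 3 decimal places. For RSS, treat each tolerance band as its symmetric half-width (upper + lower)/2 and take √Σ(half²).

nominal=-6.580 wc=[-8.166,-4.674] rss=0.793

Stack each dimension's contribution:
  -A: nom -7.100 → Σnom=-7.100; wc +0.250/-0.080 → slack +0.250/-0.080; half-tol=0.165, Σhalf²=0.027225
  -B: nom -47.100 → Σnom=-54.200; wc +0.299/-0.486 → slack +0.549/-0.566; half-tol=0.392, Σhalf²=0.181281
  +C: nom +12.120 → Σnom=-42.080; wc +0.400/-0.400 → slack +0.949/-0.966; half-tol=0.400, Σhalf²=0.341281
  +D: nom +20.560 → Σnom=-21.520; wc +0.420/-0.430 → slack +1.369/-1.396; half-tol=0.425, Σhalf²=0.521906
  -E: nom -10.060 → Σnom=-31.580; wc +0.497/-0.150 → slack +1.866/-1.546; half-tol=0.324, Σhalf²=0.626559
  +F: nom +25.000 → Σnom=-6.580; wc +0.040/-0.040 → slack +1.906/-1.586; half-tol=0.040, Σhalf²=0.628159
Nominal = -6.580. Worst-case = [-6.580 - 1.586, -6.580 + 1.906] = [-8.166, -4.674]. RSS = √0.628159 = 0.793.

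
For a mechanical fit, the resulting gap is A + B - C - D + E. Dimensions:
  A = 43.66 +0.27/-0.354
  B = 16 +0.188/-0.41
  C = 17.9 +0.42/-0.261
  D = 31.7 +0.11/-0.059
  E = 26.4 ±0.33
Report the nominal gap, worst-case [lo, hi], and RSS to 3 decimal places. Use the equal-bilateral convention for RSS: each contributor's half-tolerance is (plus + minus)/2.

Stack each dimension's contribution:
  +A: nom +43.660 → Σnom=43.660; wc +0.270/-0.354 → slack +0.270/-0.354; half-tol=0.312, Σhalf²=0.097344
  +B: nom +16.000 → Σnom=59.660; wc +0.188/-0.410 → slack +0.458/-0.764; half-tol=0.299, Σhalf²=0.186745
  -C: nom -17.900 → Σnom=41.760; wc +0.261/-0.420 → slack +0.719/-1.184; half-tol=0.341, Σhalf²=0.302685
  -D: nom -31.700 → Σnom=10.060; wc +0.059/-0.110 → slack +0.778/-1.294; half-tol=0.084, Σhalf²=0.309826
  +E: nom +26.400 → Σnom=36.460; wc +0.330/-0.330 → slack +1.108/-1.624; half-tol=0.330, Σhalf²=0.418726
Nominal = 36.460. Worst-case = [36.460 - 1.624, 36.460 + 1.108] = [34.836, 37.568]. RSS = √0.418726 = 0.647.

nominal=36.460 wc=[34.836,37.568] rss=0.647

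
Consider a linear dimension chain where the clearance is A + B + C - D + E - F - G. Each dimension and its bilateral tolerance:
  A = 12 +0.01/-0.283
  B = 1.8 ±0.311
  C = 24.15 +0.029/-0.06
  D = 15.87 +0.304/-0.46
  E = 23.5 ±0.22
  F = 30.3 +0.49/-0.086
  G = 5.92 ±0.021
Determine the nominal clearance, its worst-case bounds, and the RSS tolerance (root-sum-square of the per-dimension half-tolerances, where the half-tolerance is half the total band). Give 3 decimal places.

Stack each dimension's contribution:
  +A: nom +12.000 → Σnom=12.000; wc +0.010/-0.283 → slack +0.010/-0.283; half-tol=0.146, Σhalf²=0.021462
  +B: nom +1.800 → Σnom=13.800; wc +0.311/-0.311 → slack +0.321/-0.594; half-tol=0.311, Σhalf²=0.118183
  +C: nom +24.150 → Σnom=37.950; wc +0.029/-0.060 → slack +0.350/-0.654; half-tol=0.044, Σhalf²=0.120164
  -D: nom -15.870 → Σnom=22.080; wc +0.460/-0.304 → slack +0.810/-0.958; half-tol=0.382, Σhalf²=0.266088
  +E: nom +23.500 → Σnom=45.580; wc +0.220/-0.220 → slack +1.030/-1.178; half-tol=0.220, Σhalf²=0.314488
  -F: nom -30.300 → Σnom=15.280; wc +0.086/-0.490 → slack +1.116/-1.668; half-tol=0.288, Σhalf²=0.397432
  -G: nom -5.920 → Σnom=9.360; wc +0.021/-0.021 → slack +1.137/-1.689; half-tol=0.021, Σhalf²=0.397873
Nominal = 9.360. Worst-case = [9.360 - 1.689, 9.360 + 1.137] = [7.671, 10.497]. RSS = √0.397873 = 0.631.

nominal=9.360 wc=[7.671,10.497] rss=0.631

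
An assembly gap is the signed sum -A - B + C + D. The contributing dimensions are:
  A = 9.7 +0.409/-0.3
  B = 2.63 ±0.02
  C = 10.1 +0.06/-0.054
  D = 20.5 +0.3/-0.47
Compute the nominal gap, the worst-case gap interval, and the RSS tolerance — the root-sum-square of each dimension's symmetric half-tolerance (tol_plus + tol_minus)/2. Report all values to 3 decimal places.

Stack each dimension's contribution:
  -A: nom -9.700 → Σnom=-9.700; wc +0.300/-0.409 → slack +0.300/-0.409; half-tol=0.354, Σhalf²=0.125670
  -B: nom -2.630 → Σnom=-12.330; wc +0.020/-0.020 → slack +0.320/-0.429; half-tol=0.020, Σhalf²=0.126070
  +C: nom +10.100 → Σnom=-2.230; wc +0.060/-0.054 → slack +0.380/-0.483; half-tol=0.057, Σhalf²=0.129319
  +D: nom +20.500 → Σnom=18.270; wc +0.300/-0.470 → slack +0.680/-0.953; half-tol=0.385, Σhalf²=0.277544
Nominal = 18.270. Worst-case = [18.270 - 0.953, 18.270 + 0.680] = [17.317, 18.950]. RSS = √0.277544 = 0.527.

nominal=18.270 wc=[17.317,18.950] rss=0.527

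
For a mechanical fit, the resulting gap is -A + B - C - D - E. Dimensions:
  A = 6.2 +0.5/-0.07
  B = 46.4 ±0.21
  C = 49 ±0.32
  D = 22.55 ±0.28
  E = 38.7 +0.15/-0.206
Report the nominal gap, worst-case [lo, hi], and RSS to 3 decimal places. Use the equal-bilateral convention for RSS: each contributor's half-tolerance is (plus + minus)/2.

nominal=-70.050 wc=[-71.510,-68.964] rss=0.581

Stack each dimension's contribution:
  -A: nom -6.200 → Σnom=-6.200; wc +0.070/-0.500 → slack +0.070/-0.500; half-tol=0.285, Σhalf²=0.081225
  +B: nom +46.400 → Σnom=40.200; wc +0.210/-0.210 → slack +0.280/-0.710; half-tol=0.210, Σhalf²=0.125325
  -C: nom -49.000 → Σnom=-8.800; wc +0.320/-0.320 → slack +0.600/-1.030; half-tol=0.320, Σhalf²=0.227725
  -D: nom -22.550 → Σnom=-31.350; wc +0.280/-0.280 → slack +0.880/-1.310; half-tol=0.280, Σhalf²=0.306125
  -E: nom -38.700 → Σnom=-70.050; wc +0.206/-0.150 → slack +1.086/-1.460; half-tol=0.178, Σhalf²=0.337809
Nominal = -70.050. Worst-case = [-70.050 - 1.460, -70.050 + 1.086] = [-71.510, -68.964]. RSS = √0.337809 = 0.581.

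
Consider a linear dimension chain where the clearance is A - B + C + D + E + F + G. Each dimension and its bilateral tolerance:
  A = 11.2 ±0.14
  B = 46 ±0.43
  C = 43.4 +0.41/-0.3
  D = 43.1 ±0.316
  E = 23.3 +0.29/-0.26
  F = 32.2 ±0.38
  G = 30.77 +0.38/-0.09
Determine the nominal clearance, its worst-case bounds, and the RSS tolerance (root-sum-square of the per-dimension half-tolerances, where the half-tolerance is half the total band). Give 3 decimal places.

Stack each dimension's contribution:
  +A: nom +11.200 → Σnom=11.200; wc +0.140/-0.140 → slack +0.140/-0.140; half-tol=0.140, Σhalf²=0.019600
  -B: nom -46.000 → Σnom=-34.800; wc +0.430/-0.430 → slack +0.570/-0.570; half-tol=0.430, Σhalf²=0.204500
  +C: nom +43.400 → Σnom=8.600; wc +0.410/-0.300 → slack +0.980/-0.870; half-tol=0.355, Σhalf²=0.330525
  +D: nom +43.100 → Σnom=51.700; wc +0.316/-0.316 → slack +1.296/-1.186; half-tol=0.316, Σhalf²=0.430381
  +E: nom +23.300 → Σnom=75.000; wc +0.290/-0.260 → slack +1.586/-1.446; half-tol=0.275, Σhalf²=0.506006
  +F: nom +32.200 → Σnom=107.200; wc +0.380/-0.380 → slack +1.966/-1.826; half-tol=0.380, Σhalf²=0.650406
  +G: nom +30.770 → Σnom=137.970; wc +0.380/-0.090 → slack +2.346/-1.916; half-tol=0.235, Σhalf²=0.705631
Nominal = 137.970. Worst-case = [137.970 - 1.916, 137.970 + 2.346] = [136.054, 140.316]. RSS = √0.705631 = 0.840.

nominal=137.970 wc=[136.054,140.316] rss=0.840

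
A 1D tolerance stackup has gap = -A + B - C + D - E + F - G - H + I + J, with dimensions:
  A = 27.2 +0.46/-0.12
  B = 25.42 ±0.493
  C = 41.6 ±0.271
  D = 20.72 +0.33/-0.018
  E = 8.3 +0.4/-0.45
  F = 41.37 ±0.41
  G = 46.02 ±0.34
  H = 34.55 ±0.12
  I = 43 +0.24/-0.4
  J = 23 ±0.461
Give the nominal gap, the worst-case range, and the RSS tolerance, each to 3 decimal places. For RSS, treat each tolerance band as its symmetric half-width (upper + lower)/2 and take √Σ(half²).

nominal=-4.160 wc=[-7.533,-0.925] rss=1.107

Stack each dimension's contribution:
  -A: nom -27.200 → Σnom=-27.200; wc +0.120/-0.460 → slack +0.120/-0.460; half-tol=0.290, Σhalf²=0.084100
  +B: nom +25.420 → Σnom=-1.780; wc +0.493/-0.493 → slack +0.613/-0.953; half-tol=0.493, Σhalf²=0.327149
  -C: nom -41.600 → Σnom=-43.380; wc +0.271/-0.271 → slack +0.884/-1.224; half-tol=0.271, Σhalf²=0.400590
  +D: nom +20.720 → Σnom=-22.660; wc +0.330/-0.018 → slack +1.214/-1.242; half-tol=0.174, Σhalf²=0.430866
  -E: nom -8.300 → Σnom=-30.960; wc +0.450/-0.400 → slack +1.664/-1.642; half-tol=0.425, Σhalf²=0.611491
  +F: nom +41.370 → Σnom=10.410; wc +0.410/-0.410 → slack +2.074/-2.052; half-tol=0.410, Σhalf²=0.779591
  -G: nom -46.020 → Σnom=-35.610; wc +0.340/-0.340 → slack +2.414/-2.392; half-tol=0.340, Σhalf²=0.895191
  -H: nom -34.550 → Σnom=-70.160; wc +0.120/-0.120 → slack +2.534/-2.512; half-tol=0.120, Σhalf²=0.909591
  +I: nom +43.000 → Σnom=-27.160; wc +0.240/-0.400 → slack +2.774/-2.912; half-tol=0.320, Σhalf²=1.011991
  +J: nom +23.000 → Σnom=-4.160; wc +0.461/-0.461 → slack +3.235/-3.373; half-tol=0.461, Σhalf²=1.224512
Nominal = -4.160. Worst-case = [-4.160 - 3.373, -4.160 + 3.235] = [-7.533, -0.925]. RSS = √1.224512 = 1.107.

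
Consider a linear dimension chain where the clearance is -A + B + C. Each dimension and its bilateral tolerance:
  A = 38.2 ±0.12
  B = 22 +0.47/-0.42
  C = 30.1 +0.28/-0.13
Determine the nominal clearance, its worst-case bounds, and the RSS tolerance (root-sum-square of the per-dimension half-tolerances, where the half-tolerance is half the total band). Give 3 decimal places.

nominal=13.900 wc=[13.230,14.770] rss=0.504

Stack each dimension's contribution:
  -A: nom -38.200 → Σnom=-38.200; wc +0.120/-0.120 → slack +0.120/-0.120; half-tol=0.120, Σhalf²=0.014400
  +B: nom +22.000 → Σnom=-16.200; wc +0.470/-0.420 → slack +0.590/-0.540; half-tol=0.445, Σhalf²=0.212425
  +C: nom +30.100 → Σnom=13.900; wc +0.280/-0.130 → slack +0.870/-0.670; half-tol=0.205, Σhalf²=0.254450
Nominal = 13.900. Worst-case = [13.900 - 0.670, 13.900 + 0.870] = [13.230, 14.770]. RSS = √0.254450 = 0.504.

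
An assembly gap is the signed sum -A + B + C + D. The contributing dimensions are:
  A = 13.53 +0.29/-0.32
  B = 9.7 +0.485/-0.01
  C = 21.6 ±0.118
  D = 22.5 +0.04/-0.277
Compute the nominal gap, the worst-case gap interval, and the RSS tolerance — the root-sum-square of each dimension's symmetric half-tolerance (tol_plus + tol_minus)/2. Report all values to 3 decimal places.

Stack each dimension's contribution:
  -A: nom -13.530 → Σnom=-13.530; wc +0.320/-0.290 → slack +0.320/-0.290; half-tol=0.305, Σhalf²=0.093025
  +B: nom +9.700 → Σnom=-3.830; wc +0.485/-0.010 → slack +0.805/-0.300; half-tol=0.247, Σhalf²=0.154281
  +C: nom +21.600 → Σnom=17.770; wc +0.118/-0.118 → slack +0.923/-0.418; half-tol=0.118, Σhalf²=0.168205
  +D: nom +22.500 → Σnom=40.270; wc +0.040/-0.277 → slack +0.963/-0.695; half-tol=0.159, Σhalf²=0.193327
Nominal = 40.270. Worst-case = [40.270 - 0.695, 40.270 + 0.963] = [39.575, 41.233]. RSS = √0.193327 = 0.440.

nominal=40.270 wc=[39.575,41.233] rss=0.440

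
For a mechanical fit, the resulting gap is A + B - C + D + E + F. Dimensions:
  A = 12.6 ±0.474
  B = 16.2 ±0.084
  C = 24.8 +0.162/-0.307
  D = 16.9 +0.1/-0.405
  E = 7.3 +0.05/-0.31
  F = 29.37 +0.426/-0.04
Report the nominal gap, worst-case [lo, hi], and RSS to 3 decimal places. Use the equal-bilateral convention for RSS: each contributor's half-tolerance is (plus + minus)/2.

Stack each dimension's contribution:
  +A: nom +12.600 → Σnom=12.600; wc +0.474/-0.474 → slack +0.474/-0.474; half-tol=0.474, Σhalf²=0.224676
  +B: nom +16.200 → Σnom=28.800; wc +0.084/-0.084 → slack +0.558/-0.558; half-tol=0.084, Σhalf²=0.231732
  -C: nom -24.800 → Σnom=4.000; wc +0.307/-0.162 → slack +0.865/-0.720; half-tol=0.234, Σhalf²=0.286722
  +D: nom +16.900 → Σnom=20.900; wc +0.100/-0.405 → slack +0.965/-1.125; half-tol=0.253, Σhalf²=0.350478
  +E: nom +7.300 → Σnom=28.200; wc +0.050/-0.310 → slack +1.015/-1.435; half-tol=0.180, Σhalf²=0.382878
  +F: nom +29.370 → Σnom=57.570; wc +0.426/-0.040 → slack +1.441/-1.475; half-tol=0.233, Σhalf²=0.437167
Nominal = 57.570. Worst-case = [57.570 - 1.475, 57.570 + 1.441] = [56.095, 59.011]. RSS = √0.437167 = 0.661.

nominal=57.570 wc=[56.095,59.011] rss=0.661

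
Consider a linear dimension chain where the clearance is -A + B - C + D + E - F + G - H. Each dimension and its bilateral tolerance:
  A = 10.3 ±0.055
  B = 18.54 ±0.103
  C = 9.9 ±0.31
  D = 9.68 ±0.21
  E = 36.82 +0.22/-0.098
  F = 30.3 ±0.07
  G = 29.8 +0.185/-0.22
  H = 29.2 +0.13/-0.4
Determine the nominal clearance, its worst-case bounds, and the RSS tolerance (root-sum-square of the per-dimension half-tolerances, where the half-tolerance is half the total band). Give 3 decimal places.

Stack each dimension's contribution:
  -A: nom -10.300 → Σnom=-10.300; wc +0.055/-0.055 → slack +0.055/-0.055; half-tol=0.055, Σhalf²=0.003025
  +B: nom +18.540 → Σnom=8.240; wc +0.103/-0.103 → slack +0.158/-0.158; half-tol=0.103, Σhalf²=0.013634
  -C: nom -9.900 → Σnom=-1.660; wc +0.310/-0.310 → slack +0.468/-0.468; half-tol=0.310, Σhalf²=0.109734
  +D: nom +9.680 → Σnom=8.020; wc +0.210/-0.210 → slack +0.678/-0.678; half-tol=0.210, Σhalf²=0.153834
  +E: nom +36.820 → Σnom=44.840; wc +0.220/-0.098 → slack +0.898/-0.776; half-tol=0.159, Σhalf²=0.179115
  -F: nom -30.300 → Σnom=14.540; wc +0.070/-0.070 → slack +0.968/-0.846; half-tol=0.070, Σhalf²=0.184015
  +G: nom +29.800 → Σnom=44.340; wc +0.185/-0.220 → slack +1.153/-1.066; half-tol=0.203, Σhalf²=0.225021
  -H: nom -29.200 → Σnom=15.140; wc +0.400/-0.130 → slack +1.553/-1.196; half-tol=0.265, Σhalf²=0.295246
Nominal = 15.140. Worst-case = [15.140 - 1.196, 15.140 + 1.553] = [13.944, 16.693]. RSS = √0.295246 = 0.543.

nominal=15.140 wc=[13.944,16.693] rss=0.543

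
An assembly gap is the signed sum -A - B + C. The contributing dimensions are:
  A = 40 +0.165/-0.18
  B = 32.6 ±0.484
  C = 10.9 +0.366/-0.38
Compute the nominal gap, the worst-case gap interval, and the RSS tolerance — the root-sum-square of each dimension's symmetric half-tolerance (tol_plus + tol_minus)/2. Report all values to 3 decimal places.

nominal=-61.700 wc=[-62.729,-60.670] rss=0.635

Stack each dimension's contribution:
  -A: nom -40.000 → Σnom=-40.000; wc +0.180/-0.165 → slack +0.180/-0.165; half-tol=0.172, Σhalf²=0.029756
  -B: nom -32.600 → Σnom=-72.600; wc +0.484/-0.484 → slack +0.664/-0.649; half-tol=0.484, Σhalf²=0.264012
  +C: nom +10.900 → Σnom=-61.700; wc +0.366/-0.380 → slack +1.030/-1.029; half-tol=0.373, Σhalf²=0.403141
Nominal = -61.700. Worst-case = [-61.700 - 1.029, -61.700 + 1.030] = [-62.729, -60.670]. RSS = √0.403141 = 0.635.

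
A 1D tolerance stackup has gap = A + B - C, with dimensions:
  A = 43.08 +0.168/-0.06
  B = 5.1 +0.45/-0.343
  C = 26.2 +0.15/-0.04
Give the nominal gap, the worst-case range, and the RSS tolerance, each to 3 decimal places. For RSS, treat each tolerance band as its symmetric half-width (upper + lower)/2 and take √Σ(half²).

Stack each dimension's contribution:
  +A: nom +43.080 → Σnom=43.080; wc +0.168/-0.060 → slack +0.168/-0.060; half-tol=0.114, Σhalf²=0.012996
  +B: nom +5.100 → Σnom=48.180; wc +0.450/-0.343 → slack +0.618/-0.403; half-tol=0.397, Σhalf²=0.170208
  -C: nom -26.200 → Σnom=21.980; wc +0.040/-0.150 → slack +0.658/-0.553; half-tol=0.095, Σhalf²=0.179233
Nominal = 21.980. Worst-case = [21.980 - 0.553, 21.980 + 0.658] = [21.427, 22.638]. RSS = √0.179233 = 0.423.

nominal=21.980 wc=[21.427,22.638] rss=0.423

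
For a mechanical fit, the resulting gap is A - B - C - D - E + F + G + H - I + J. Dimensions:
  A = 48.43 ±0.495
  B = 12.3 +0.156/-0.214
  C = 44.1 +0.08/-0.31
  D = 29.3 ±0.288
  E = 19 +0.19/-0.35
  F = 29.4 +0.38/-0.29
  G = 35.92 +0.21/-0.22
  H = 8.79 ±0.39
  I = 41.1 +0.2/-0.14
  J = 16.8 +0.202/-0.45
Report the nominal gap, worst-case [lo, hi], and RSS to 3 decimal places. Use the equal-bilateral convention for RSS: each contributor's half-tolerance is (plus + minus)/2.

Stack each dimension's contribution:
  +A: nom +48.430 → Σnom=48.430; wc +0.495/-0.495 → slack +0.495/-0.495; half-tol=0.495, Σhalf²=0.245025
  -B: nom -12.300 → Σnom=36.130; wc +0.214/-0.156 → slack +0.709/-0.651; half-tol=0.185, Σhalf²=0.279250
  -C: nom -44.100 → Σnom=-7.970; wc +0.310/-0.080 → slack +1.019/-0.731; half-tol=0.195, Σhalf²=0.317275
  -D: nom -29.300 → Σnom=-37.270; wc +0.288/-0.288 → slack +1.307/-1.019; half-tol=0.288, Σhalf²=0.400219
  -E: nom -19.000 → Σnom=-56.270; wc +0.350/-0.190 → slack +1.657/-1.209; half-tol=0.270, Σhalf²=0.473119
  +F: nom +29.400 → Σnom=-26.870; wc +0.380/-0.290 → slack +2.037/-1.499; half-tol=0.335, Σhalf²=0.585344
  +G: nom +35.920 → Σnom=9.050; wc +0.210/-0.220 → slack +2.247/-1.719; half-tol=0.215, Σhalf²=0.631569
  +H: nom +8.790 → Σnom=17.840; wc +0.390/-0.390 → slack +2.637/-2.109; half-tol=0.390, Σhalf²=0.783669
  -I: nom -41.100 → Σnom=-23.260; wc +0.140/-0.200 → slack +2.777/-2.309; half-tol=0.170, Σhalf²=0.812569
  +J: nom +16.800 → Σnom=-6.460; wc +0.202/-0.450 → slack +2.979/-2.759; half-tol=0.326, Σhalf²=0.918845
Nominal = -6.460. Worst-case = [-6.460 - 2.759, -6.460 + 2.979] = [-9.219, -3.481]. RSS = √0.918845 = 0.959.

nominal=-6.460 wc=[-9.219,-3.481] rss=0.959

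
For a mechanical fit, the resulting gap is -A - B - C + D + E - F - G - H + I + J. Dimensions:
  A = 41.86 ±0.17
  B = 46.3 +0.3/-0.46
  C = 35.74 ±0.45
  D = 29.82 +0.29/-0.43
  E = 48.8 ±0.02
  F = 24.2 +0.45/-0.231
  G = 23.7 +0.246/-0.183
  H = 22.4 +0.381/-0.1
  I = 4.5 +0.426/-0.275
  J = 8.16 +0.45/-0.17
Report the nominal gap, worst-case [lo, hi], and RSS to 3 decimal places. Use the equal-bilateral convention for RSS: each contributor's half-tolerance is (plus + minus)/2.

nominal=-102.920 wc=[-105.812,-100.140] rss=0.972

Stack each dimension's contribution:
  -A: nom -41.860 → Σnom=-41.860; wc +0.170/-0.170 → slack +0.170/-0.170; half-tol=0.170, Σhalf²=0.028900
  -B: nom -46.300 → Σnom=-88.160; wc +0.460/-0.300 → slack +0.630/-0.470; half-tol=0.380, Σhalf²=0.173300
  -C: nom -35.740 → Σnom=-123.900; wc +0.450/-0.450 → slack +1.080/-0.920; half-tol=0.450, Σhalf²=0.375800
  +D: nom +29.820 → Σnom=-94.080; wc +0.290/-0.430 → slack +1.370/-1.350; half-tol=0.360, Σhalf²=0.505400
  +E: nom +48.800 → Σnom=-45.280; wc +0.020/-0.020 → slack +1.390/-1.370; half-tol=0.020, Σhalf²=0.505800
  -F: nom -24.200 → Σnom=-69.480; wc +0.231/-0.450 → slack +1.621/-1.820; half-tol=0.341, Σhalf²=0.621740
  -G: nom -23.700 → Σnom=-93.180; wc +0.183/-0.246 → slack +1.804/-2.066; half-tol=0.214, Σhalf²=0.667751
  -H: nom -22.400 → Σnom=-115.580; wc +0.100/-0.381 → slack +1.904/-2.447; half-tol=0.240, Σhalf²=0.725591
  +I: nom +4.500 → Σnom=-111.080; wc +0.426/-0.275 → slack +2.330/-2.722; half-tol=0.351, Σhalf²=0.848441
  +J: nom +8.160 → Σnom=-102.920; wc +0.450/-0.170 → slack +2.780/-2.892; half-tol=0.310, Σhalf²=0.944541
Nominal = -102.920. Worst-case = [-102.920 - 2.892, -102.920 + 2.780] = [-105.812, -100.140]. RSS = √0.944541 = 0.972.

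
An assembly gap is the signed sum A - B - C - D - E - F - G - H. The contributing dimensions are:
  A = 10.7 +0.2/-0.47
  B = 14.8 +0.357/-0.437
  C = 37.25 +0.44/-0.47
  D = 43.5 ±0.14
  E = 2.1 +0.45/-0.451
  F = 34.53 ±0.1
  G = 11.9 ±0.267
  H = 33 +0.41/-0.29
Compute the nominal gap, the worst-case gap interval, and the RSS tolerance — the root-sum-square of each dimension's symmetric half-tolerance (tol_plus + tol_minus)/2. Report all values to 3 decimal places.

Stack each dimension's contribution:
  +A: nom +10.700 → Σnom=10.700; wc +0.200/-0.470 → slack +0.200/-0.470; half-tol=0.335, Σhalf²=0.112225
  -B: nom -14.800 → Σnom=-4.100; wc +0.437/-0.357 → slack +0.637/-0.827; half-tol=0.397, Σhalf²=0.269834
  -C: nom -37.250 → Σnom=-41.350; wc +0.470/-0.440 → slack +1.107/-1.267; half-tol=0.455, Σhalf²=0.476859
  -D: nom -43.500 → Σnom=-84.850; wc +0.140/-0.140 → slack +1.247/-1.407; half-tol=0.140, Σhalf²=0.496459
  -E: nom -2.100 → Σnom=-86.950; wc +0.451/-0.450 → slack +1.698/-1.857; half-tol=0.451, Σhalf²=0.699409
  -F: nom -34.530 → Σnom=-121.480; wc +0.100/-0.100 → slack +1.798/-1.957; half-tol=0.100, Σhalf²=0.709409
  -G: nom -11.900 → Σnom=-133.380; wc +0.267/-0.267 → slack +2.065/-2.224; half-tol=0.267, Σhalf²=0.780698
  -H: nom -33.000 → Σnom=-166.380; wc +0.290/-0.410 → slack +2.355/-2.634; half-tol=0.350, Σhalf²=0.903198
Nominal = -166.380. Worst-case = [-166.380 - 2.634, -166.380 + 2.355] = [-169.014, -164.025]. RSS = √0.903198 = 0.950.

nominal=-166.380 wc=[-169.014,-164.025] rss=0.950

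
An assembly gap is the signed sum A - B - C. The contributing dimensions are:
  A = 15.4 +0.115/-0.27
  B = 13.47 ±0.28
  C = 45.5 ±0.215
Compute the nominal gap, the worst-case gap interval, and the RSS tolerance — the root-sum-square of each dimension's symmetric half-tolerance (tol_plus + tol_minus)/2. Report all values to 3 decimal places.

nominal=-43.570 wc=[-44.335,-42.960] rss=0.402

Stack each dimension's contribution:
  +A: nom +15.400 → Σnom=15.400; wc +0.115/-0.270 → slack +0.115/-0.270; half-tol=0.193, Σhalf²=0.037056
  -B: nom -13.470 → Σnom=1.930; wc +0.280/-0.280 → slack +0.395/-0.550; half-tol=0.280, Σhalf²=0.115456
  -C: nom -45.500 → Σnom=-43.570; wc +0.215/-0.215 → slack +0.610/-0.765; half-tol=0.215, Σhalf²=0.161681
Nominal = -43.570. Worst-case = [-43.570 - 0.765, -43.570 + 0.610] = [-44.335, -42.960]. RSS = √0.161681 = 0.402.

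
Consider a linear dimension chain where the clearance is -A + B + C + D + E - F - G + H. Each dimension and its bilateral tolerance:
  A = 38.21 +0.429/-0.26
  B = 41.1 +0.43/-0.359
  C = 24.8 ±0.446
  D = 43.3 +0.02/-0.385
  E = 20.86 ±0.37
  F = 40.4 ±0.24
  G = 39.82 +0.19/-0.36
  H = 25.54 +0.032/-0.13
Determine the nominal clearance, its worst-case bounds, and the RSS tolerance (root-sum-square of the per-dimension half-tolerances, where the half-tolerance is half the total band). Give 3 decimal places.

Stack each dimension's contribution:
  -A: nom -38.210 → Σnom=-38.210; wc +0.260/-0.429 → slack +0.260/-0.429; half-tol=0.345, Σhalf²=0.118680
  +B: nom +41.100 → Σnom=2.890; wc +0.430/-0.359 → slack +0.690/-0.788; half-tol=0.394, Σhalf²=0.274311
  +C: nom +24.800 → Σnom=27.690; wc +0.446/-0.446 → slack +1.136/-1.234; half-tol=0.446, Σhalf²=0.473226
  +D: nom +43.300 → Σnom=70.990; wc +0.020/-0.385 → slack +1.156/-1.619; half-tol=0.203, Σhalf²=0.514233
  +E: nom +20.860 → Σnom=91.850; wc +0.370/-0.370 → slack +1.526/-1.989; half-tol=0.370, Σhalf²=0.651133
  -F: nom -40.400 → Σnom=51.450; wc +0.240/-0.240 → slack +1.766/-2.229; half-tol=0.240, Σhalf²=0.708733
  -G: nom -39.820 → Σnom=11.630; wc +0.360/-0.190 → slack +2.126/-2.419; half-tol=0.275, Σhalf²=0.784358
  +H: nom +25.540 → Σnom=37.170; wc +0.032/-0.130 → slack +2.158/-2.549; half-tol=0.081, Σhalf²=0.790919
Nominal = 37.170. Worst-case = [37.170 - 2.549, 37.170 + 2.158] = [34.621, 39.328]. RSS = √0.790919 = 0.889.

nominal=37.170 wc=[34.621,39.328] rss=0.889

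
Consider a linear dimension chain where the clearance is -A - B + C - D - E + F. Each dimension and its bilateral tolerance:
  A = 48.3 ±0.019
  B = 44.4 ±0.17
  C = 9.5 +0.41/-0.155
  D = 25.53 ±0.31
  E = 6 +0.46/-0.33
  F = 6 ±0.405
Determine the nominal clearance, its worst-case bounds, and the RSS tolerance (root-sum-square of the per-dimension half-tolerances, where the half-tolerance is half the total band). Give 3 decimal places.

Stack each dimension's contribution:
  -A: nom -48.300 → Σnom=-48.300; wc +0.019/-0.019 → slack +0.019/-0.019; half-tol=0.019, Σhalf²=0.000361
  -B: nom -44.400 → Σnom=-92.700; wc +0.170/-0.170 → slack +0.189/-0.189; half-tol=0.170, Σhalf²=0.029261
  +C: nom +9.500 → Σnom=-83.200; wc +0.410/-0.155 → slack +0.599/-0.344; half-tol=0.282, Σhalf²=0.109067
  -D: nom -25.530 → Σnom=-108.730; wc +0.310/-0.310 → slack +0.909/-0.654; half-tol=0.310, Σhalf²=0.205167
  -E: nom -6.000 → Σnom=-114.730; wc +0.330/-0.460 → slack +1.239/-1.114; half-tol=0.395, Σhalf²=0.361192
  +F: nom +6.000 → Σnom=-108.730; wc +0.405/-0.405 → slack +1.644/-1.519; half-tol=0.405, Σhalf²=0.525217
Nominal = -108.730. Worst-case = [-108.730 - 1.519, -108.730 + 1.644] = [-110.249, -107.086]. RSS = √0.525217 = 0.725.

nominal=-108.730 wc=[-110.249,-107.086] rss=0.725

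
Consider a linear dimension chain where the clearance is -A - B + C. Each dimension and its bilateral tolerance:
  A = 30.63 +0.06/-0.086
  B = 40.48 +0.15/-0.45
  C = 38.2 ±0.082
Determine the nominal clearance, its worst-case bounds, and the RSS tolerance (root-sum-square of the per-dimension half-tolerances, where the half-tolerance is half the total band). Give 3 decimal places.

Stack each dimension's contribution:
  -A: nom -30.630 → Σnom=-30.630; wc +0.086/-0.060 → slack +0.086/-0.060; half-tol=0.073, Σhalf²=0.005329
  -B: nom -40.480 → Σnom=-71.110; wc +0.450/-0.150 → slack +0.536/-0.210; half-tol=0.300, Σhalf²=0.095329
  +C: nom +38.200 → Σnom=-32.910; wc +0.082/-0.082 → slack +0.618/-0.292; half-tol=0.082, Σhalf²=0.102053
Nominal = -32.910. Worst-case = [-32.910 - 0.292, -32.910 + 0.618] = [-33.202, -32.292]. RSS = √0.102053 = 0.319.

nominal=-32.910 wc=[-33.202,-32.292] rss=0.319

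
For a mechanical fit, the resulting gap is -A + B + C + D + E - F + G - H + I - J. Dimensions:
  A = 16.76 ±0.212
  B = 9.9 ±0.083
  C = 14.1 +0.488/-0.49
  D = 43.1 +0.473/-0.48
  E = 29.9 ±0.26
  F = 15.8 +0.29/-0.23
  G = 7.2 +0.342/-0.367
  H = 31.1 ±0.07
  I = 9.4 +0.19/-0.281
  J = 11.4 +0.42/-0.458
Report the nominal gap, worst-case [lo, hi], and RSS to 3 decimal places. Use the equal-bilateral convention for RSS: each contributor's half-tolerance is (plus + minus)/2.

nominal=38.540 wc=[35.587,41.346] rss=1.016

Stack each dimension's contribution:
  -A: nom -16.760 → Σnom=-16.760; wc +0.212/-0.212 → slack +0.212/-0.212; half-tol=0.212, Σhalf²=0.044944
  +B: nom +9.900 → Σnom=-6.860; wc +0.083/-0.083 → slack +0.295/-0.295; half-tol=0.083, Σhalf²=0.051833
  +C: nom +14.100 → Σnom=7.240; wc +0.488/-0.490 → slack +0.783/-0.785; half-tol=0.489, Σhalf²=0.290954
  +D: nom +43.100 → Σnom=50.340; wc +0.473/-0.480 → slack +1.256/-1.265; half-tol=0.476, Σhalf²=0.518006
  +E: nom +29.900 → Σnom=80.240; wc +0.260/-0.260 → slack +1.516/-1.525; half-tol=0.260, Σhalf²=0.585606
  -F: nom -15.800 → Σnom=64.440; wc +0.230/-0.290 → slack +1.746/-1.815; half-tol=0.260, Σhalf²=0.653206
  +G: nom +7.200 → Σnom=71.640; wc +0.342/-0.367 → slack +2.088/-2.182; half-tol=0.355, Σhalf²=0.778876
  -H: nom -31.100 → Σnom=40.540; wc +0.070/-0.070 → slack +2.158/-2.252; half-tol=0.070, Σhalf²=0.783776
  +I: nom +9.400 → Σnom=49.940; wc +0.190/-0.281 → slack +2.348/-2.533; half-tol=0.236, Σhalf²=0.839237
  -J: nom -11.400 → Σnom=38.540; wc +0.458/-0.420 → slack +2.806/-2.953; half-tol=0.439, Σhalf²=1.031958
Nominal = 38.540. Worst-case = [38.540 - 2.953, 38.540 + 2.806] = [35.587, 41.346]. RSS = √1.031958 = 1.016.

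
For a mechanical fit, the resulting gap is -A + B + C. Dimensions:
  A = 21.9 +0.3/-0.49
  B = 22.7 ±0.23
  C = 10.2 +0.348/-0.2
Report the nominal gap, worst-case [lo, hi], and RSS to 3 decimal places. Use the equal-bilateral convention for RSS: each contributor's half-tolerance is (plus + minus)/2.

nominal=11.000 wc=[10.270,12.068] rss=0.533

Stack each dimension's contribution:
  -A: nom -21.900 → Σnom=-21.900; wc +0.490/-0.300 → slack +0.490/-0.300; half-tol=0.395, Σhalf²=0.156025
  +B: nom +22.700 → Σnom=0.800; wc +0.230/-0.230 → slack +0.720/-0.530; half-tol=0.230, Σhalf²=0.208925
  +C: nom +10.200 → Σnom=11.000; wc +0.348/-0.200 → slack +1.068/-0.730; half-tol=0.274, Σhalf²=0.284001
Nominal = 11.000. Worst-case = [11.000 - 0.730, 11.000 + 1.068] = [10.270, 12.068]. RSS = √0.284001 = 0.533.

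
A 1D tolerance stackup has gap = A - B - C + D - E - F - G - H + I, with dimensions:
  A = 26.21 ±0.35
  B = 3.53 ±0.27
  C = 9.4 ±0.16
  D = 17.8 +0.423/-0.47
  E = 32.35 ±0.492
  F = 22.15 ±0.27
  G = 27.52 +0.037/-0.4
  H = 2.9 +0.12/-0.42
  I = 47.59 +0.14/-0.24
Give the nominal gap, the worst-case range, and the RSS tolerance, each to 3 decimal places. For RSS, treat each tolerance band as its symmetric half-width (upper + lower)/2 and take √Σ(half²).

nominal=-6.250 wc=[-8.659,-3.325] rss=0.944

Stack each dimension's contribution:
  +A: nom +26.210 → Σnom=26.210; wc +0.350/-0.350 → slack +0.350/-0.350; half-tol=0.350, Σhalf²=0.122500
  -B: nom -3.530 → Σnom=22.680; wc +0.270/-0.270 → slack +0.620/-0.620; half-tol=0.270, Σhalf²=0.195400
  -C: nom -9.400 → Σnom=13.280; wc +0.160/-0.160 → slack +0.780/-0.780; half-tol=0.160, Σhalf²=0.221000
  +D: nom +17.800 → Σnom=31.080; wc +0.423/-0.470 → slack +1.203/-1.250; half-tol=0.447, Σhalf²=0.420362
  -E: nom -32.350 → Σnom=-1.270; wc +0.492/-0.492 → slack +1.695/-1.742; half-tol=0.492, Σhalf²=0.662426
  -F: nom -22.150 → Σnom=-23.420; wc +0.270/-0.270 → slack +1.965/-2.012; half-tol=0.270, Σhalf²=0.735326
  -G: nom -27.520 → Σnom=-50.940; wc +0.400/-0.037 → slack +2.365/-2.049; half-tol=0.218, Σhalf²=0.783068
  -H: nom -2.900 → Σnom=-53.840; wc +0.420/-0.120 → slack +2.785/-2.169; half-tol=0.270, Σhalf²=0.855968
  +I: nom +47.590 → Σnom=-6.250; wc +0.140/-0.240 → slack +2.925/-2.409; half-tol=0.190, Σhalf²=0.892068
Nominal = -6.250. Worst-case = [-6.250 - 2.409, -6.250 + 2.925] = [-8.659, -3.325]. RSS = √0.892068 = 0.944.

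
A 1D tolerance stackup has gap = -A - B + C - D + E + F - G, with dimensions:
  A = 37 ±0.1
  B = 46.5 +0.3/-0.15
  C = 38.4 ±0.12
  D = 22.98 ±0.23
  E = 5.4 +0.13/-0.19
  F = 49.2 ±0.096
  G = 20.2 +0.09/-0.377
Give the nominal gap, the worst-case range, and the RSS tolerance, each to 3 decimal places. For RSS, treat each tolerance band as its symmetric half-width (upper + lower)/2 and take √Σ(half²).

Stack each dimension's contribution:
  -A: nom -37.000 → Σnom=-37.000; wc +0.100/-0.100 → slack +0.100/-0.100; half-tol=0.100, Σhalf²=0.010000
  -B: nom -46.500 → Σnom=-83.500; wc +0.150/-0.300 → slack +0.250/-0.400; half-tol=0.225, Σhalf²=0.060625
  +C: nom +38.400 → Σnom=-45.100; wc +0.120/-0.120 → slack +0.370/-0.520; half-tol=0.120, Σhalf²=0.075025
  -D: nom -22.980 → Σnom=-68.080; wc +0.230/-0.230 → slack +0.600/-0.750; half-tol=0.230, Σhalf²=0.127925
  +E: nom +5.400 → Σnom=-62.680; wc +0.130/-0.190 → slack +0.730/-0.940; half-tol=0.160, Σhalf²=0.153525
  +F: nom +49.200 → Σnom=-13.480; wc +0.096/-0.096 → slack +0.826/-1.036; half-tol=0.096, Σhalf²=0.162741
  -G: nom -20.200 → Σnom=-33.680; wc +0.377/-0.090 → slack +1.203/-1.126; half-tol=0.233, Σhalf²=0.217263
Nominal = -33.680. Worst-case = [-33.680 - 1.126, -33.680 + 1.203] = [-34.806, -32.477]. RSS = √0.217263 = 0.466.

nominal=-33.680 wc=[-34.806,-32.477] rss=0.466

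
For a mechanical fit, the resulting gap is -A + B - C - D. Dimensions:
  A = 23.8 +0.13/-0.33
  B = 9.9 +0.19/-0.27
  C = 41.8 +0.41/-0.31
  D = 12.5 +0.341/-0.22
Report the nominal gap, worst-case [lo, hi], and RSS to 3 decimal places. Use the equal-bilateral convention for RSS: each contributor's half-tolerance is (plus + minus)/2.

Stack each dimension's contribution:
  -A: nom -23.800 → Σnom=-23.800; wc +0.330/-0.130 → slack +0.330/-0.130; half-tol=0.230, Σhalf²=0.052900
  +B: nom +9.900 → Σnom=-13.900; wc +0.190/-0.270 → slack +0.520/-0.400; half-tol=0.230, Σhalf²=0.105800
  -C: nom -41.800 → Σnom=-55.700; wc +0.310/-0.410 → slack +0.830/-0.810; half-tol=0.360, Σhalf²=0.235400
  -D: nom -12.500 → Σnom=-68.200; wc +0.220/-0.341 → slack +1.050/-1.151; half-tol=0.281, Σhalf²=0.314080
Nominal = -68.200. Worst-case = [-68.200 - 1.151, -68.200 + 1.050] = [-69.351, -67.150]. RSS = √0.314080 = 0.560.

nominal=-68.200 wc=[-69.351,-67.150] rss=0.560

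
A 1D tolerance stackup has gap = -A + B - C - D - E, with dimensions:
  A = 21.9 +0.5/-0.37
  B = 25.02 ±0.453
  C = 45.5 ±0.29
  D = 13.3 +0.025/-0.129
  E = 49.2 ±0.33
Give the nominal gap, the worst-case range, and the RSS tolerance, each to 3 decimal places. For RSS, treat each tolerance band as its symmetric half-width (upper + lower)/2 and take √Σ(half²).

Stack each dimension's contribution:
  -A: nom -21.900 → Σnom=-21.900; wc +0.370/-0.500 → slack +0.370/-0.500; half-tol=0.435, Σhalf²=0.189225
  +B: nom +25.020 → Σnom=3.120; wc +0.453/-0.453 → slack +0.823/-0.953; half-tol=0.453, Σhalf²=0.394434
  -C: nom -45.500 → Σnom=-42.380; wc +0.290/-0.290 → slack +1.113/-1.243; half-tol=0.290, Σhalf²=0.478534
  -D: nom -13.300 → Σnom=-55.680; wc +0.129/-0.025 → slack +1.242/-1.268; half-tol=0.077, Σhalf²=0.484463
  -E: nom -49.200 → Σnom=-104.880; wc +0.330/-0.330 → slack +1.572/-1.598; half-tol=0.330, Σhalf²=0.593363
Nominal = -104.880. Worst-case = [-104.880 - 1.598, -104.880 + 1.572] = [-106.478, -103.308]. RSS = √0.593363 = 0.770.

nominal=-104.880 wc=[-106.478,-103.308] rss=0.770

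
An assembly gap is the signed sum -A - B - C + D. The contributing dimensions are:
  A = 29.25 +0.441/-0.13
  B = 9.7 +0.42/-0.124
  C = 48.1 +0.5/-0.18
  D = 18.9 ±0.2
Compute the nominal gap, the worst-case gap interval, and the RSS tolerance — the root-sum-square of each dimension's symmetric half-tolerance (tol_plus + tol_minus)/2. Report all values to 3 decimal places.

nominal=-68.150 wc=[-69.711,-67.516] rss=0.558

Stack each dimension's contribution:
  -A: nom -29.250 → Σnom=-29.250; wc +0.130/-0.441 → slack +0.130/-0.441; half-tol=0.285, Σhalf²=0.081510
  -B: nom -9.700 → Σnom=-38.950; wc +0.124/-0.420 → slack +0.254/-0.861; half-tol=0.272, Σhalf²=0.155494
  -C: nom -48.100 → Σnom=-87.050; wc +0.180/-0.500 → slack +0.434/-1.361; half-tol=0.340, Σhalf²=0.271094
  +D: nom +18.900 → Σnom=-68.150; wc +0.200/-0.200 → slack +0.634/-1.561; half-tol=0.200, Σhalf²=0.311094
Nominal = -68.150. Worst-case = [-68.150 - 1.561, -68.150 + 0.634] = [-69.711, -67.516]. RSS = √0.311094 = 0.558.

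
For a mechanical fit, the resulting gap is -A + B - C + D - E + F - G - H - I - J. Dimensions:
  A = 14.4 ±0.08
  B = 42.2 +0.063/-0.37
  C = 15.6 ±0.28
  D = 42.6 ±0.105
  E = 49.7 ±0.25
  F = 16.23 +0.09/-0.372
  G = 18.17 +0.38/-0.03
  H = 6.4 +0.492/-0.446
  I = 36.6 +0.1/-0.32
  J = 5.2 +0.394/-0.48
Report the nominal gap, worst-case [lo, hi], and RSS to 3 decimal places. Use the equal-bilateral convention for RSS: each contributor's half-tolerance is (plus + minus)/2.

nominal=-45.040 wc=[-47.863,-42.896] rss=0.869

Stack each dimension's contribution:
  -A: nom -14.400 → Σnom=-14.400; wc +0.080/-0.080 → slack +0.080/-0.080; half-tol=0.080, Σhalf²=0.006400
  +B: nom +42.200 → Σnom=27.800; wc +0.063/-0.370 → slack +0.143/-0.450; half-tol=0.216, Σhalf²=0.053272
  -C: nom -15.600 → Σnom=12.200; wc +0.280/-0.280 → slack +0.423/-0.730; half-tol=0.280, Σhalf²=0.131672
  +D: nom +42.600 → Σnom=54.800; wc +0.105/-0.105 → slack +0.528/-0.835; half-tol=0.105, Σhalf²=0.142697
  -E: nom -49.700 → Σnom=5.100; wc +0.250/-0.250 → slack +0.778/-1.085; half-tol=0.250, Σhalf²=0.205197
  +F: nom +16.230 → Σnom=21.330; wc +0.090/-0.372 → slack +0.868/-1.457; half-tol=0.231, Σhalf²=0.258558
  -G: nom -18.170 → Σnom=3.160; wc +0.030/-0.380 → slack +0.898/-1.837; half-tol=0.205, Σhalf²=0.300583
  -H: nom -6.400 → Σnom=-3.240; wc +0.446/-0.492 → slack +1.344/-2.329; half-tol=0.469, Σhalf²=0.520544
  -I: nom -36.600 → Σnom=-39.840; wc +0.320/-0.100 → slack +1.664/-2.429; half-tol=0.210, Σhalf²=0.564644
  -J: nom -5.200 → Σnom=-45.040; wc +0.480/-0.394 → slack +2.144/-2.823; half-tol=0.437, Σhalf²=0.755613
Nominal = -45.040. Worst-case = [-45.040 - 2.823, -45.040 + 2.144] = [-47.863, -42.896]. RSS = √0.755613 = 0.869.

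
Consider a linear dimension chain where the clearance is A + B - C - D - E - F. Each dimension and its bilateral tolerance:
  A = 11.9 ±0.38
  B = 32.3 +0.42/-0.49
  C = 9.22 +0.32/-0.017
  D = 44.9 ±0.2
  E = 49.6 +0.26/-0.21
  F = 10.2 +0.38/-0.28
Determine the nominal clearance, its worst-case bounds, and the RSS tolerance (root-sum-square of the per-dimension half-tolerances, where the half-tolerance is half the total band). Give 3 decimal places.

Stack each dimension's contribution:
  +A: nom +11.900 → Σnom=11.900; wc +0.380/-0.380 → slack +0.380/-0.380; half-tol=0.380, Σhalf²=0.144400
  +B: nom +32.300 → Σnom=44.200; wc +0.420/-0.490 → slack +0.800/-0.870; half-tol=0.455, Σhalf²=0.351425
  -C: nom -9.220 → Σnom=34.980; wc +0.017/-0.320 → slack +0.817/-1.190; half-tol=0.169, Σhalf²=0.379817
  -D: nom -44.900 → Σnom=-9.920; wc +0.200/-0.200 → slack +1.017/-1.390; half-tol=0.200, Σhalf²=0.419817
  -E: nom -49.600 → Σnom=-59.520; wc +0.210/-0.260 → slack +1.227/-1.650; half-tol=0.235, Σhalf²=0.475042
  -F: nom -10.200 → Σnom=-69.720; wc +0.280/-0.380 → slack +1.507/-2.030; half-tol=0.330, Σhalf²=0.583942
Nominal = -69.720. Worst-case = [-69.720 - 2.030, -69.720 + 1.507] = [-71.750, -68.213]. RSS = √0.583942 = 0.764.

nominal=-69.720 wc=[-71.750,-68.213] rss=0.764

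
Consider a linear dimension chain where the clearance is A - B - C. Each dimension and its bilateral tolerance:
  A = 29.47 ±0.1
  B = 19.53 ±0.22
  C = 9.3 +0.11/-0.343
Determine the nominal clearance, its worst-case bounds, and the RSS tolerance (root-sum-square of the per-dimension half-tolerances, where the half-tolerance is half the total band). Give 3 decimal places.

nominal=0.640 wc=[0.210,1.303] rss=0.331

Stack each dimension's contribution:
  +A: nom +29.470 → Σnom=29.470; wc +0.100/-0.100 → slack +0.100/-0.100; half-tol=0.100, Σhalf²=0.010000
  -B: nom -19.530 → Σnom=9.940; wc +0.220/-0.220 → slack +0.320/-0.320; half-tol=0.220, Σhalf²=0.058400
  -C: nom -9.300 → Σnom=0.640; wc +0.343/-0.110 → slack +0.663/-0.430; half-tol=0.227, Σhalf²=0.109702
Nominal = 0.640. Worst-case = [0.640 - 0.430, 0.640 + 0.663] = [0.210, 1.303]. RSS = √0.109702 = 0.331.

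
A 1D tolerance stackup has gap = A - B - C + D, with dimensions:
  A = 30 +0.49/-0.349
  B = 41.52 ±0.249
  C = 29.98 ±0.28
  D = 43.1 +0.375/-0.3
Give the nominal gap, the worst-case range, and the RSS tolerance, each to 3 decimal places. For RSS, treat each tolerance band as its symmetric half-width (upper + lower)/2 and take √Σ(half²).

nominal=1.600 wc=[0.422,2.994] rss=0.656

Stack each dimension's contribution:
  +A: nom +30.000 → Σnom=30.000; wc +0.490/-0.349 → slack +0.490/-0.349; half-tol=0.419, Σhalf²=0.175980
  -B: nom -41.520 → Σnom=-11.520; wc +0.249/-0.249 → slack +0.739/-0.598; half-tol=0.249, Σhalf²=0.237981
  -C: nom -29.980 → Σnom=-41.500; wc +0.280/-0.280 → slack +1.019/-0.878; half-tol=0.280, Σhalf²=0.316381
  +D: nom +43.100 → Σnom=1.600; wc +0.375/-0.300 → slack +1.394/-1.178; half-tol=0.338, Σhalf²=0.430288
Nominal = 1.600. Worst-case = [1.600 - 1.178, 1.600 + 1.394] = [0.422, 2.994]. RSS = √0.430288 = 0.656.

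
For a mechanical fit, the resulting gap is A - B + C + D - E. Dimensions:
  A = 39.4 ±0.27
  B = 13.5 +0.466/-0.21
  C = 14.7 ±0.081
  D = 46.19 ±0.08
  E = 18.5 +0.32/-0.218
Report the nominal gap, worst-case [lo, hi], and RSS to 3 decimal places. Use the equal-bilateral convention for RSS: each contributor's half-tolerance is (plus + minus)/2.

nominal=68.290 wc=[67.073,69.149] rss=0.522

Stack each dimension's contribution:
  +A: nom +39.400 → Σnom=39.400; wc +0.270/-0.270 → slack +0.270/-0.270; half-tol=0.270, Σhalf²=0.072900
  -B: nom -13.500 → Σnom=25.900; wc +0.210/-0.466 → slack +0.480/-0.736; half-tol=0.338, Σhalf²=0.187144
  +C: nom +14.700 → Σnom=40.600; wc +0.081/-0.081 → slack +0.561/-0.817; half-tol=0.081, Σhalf²=0.193705
  +D: nom +46.190 → Σnom=86.790; wc +0.080/-0.080 → slack +0.641/-0.897; half-tol=0.080, Σhalf²=0.200105
  -E: nom -18.500 → Σnom=68.290; wc +0.218/-0.320 → slack +0.859/-1.217; half-tol=0.269, Σhalf²=0.272466
Nominal = 68.290. Worst-case = [68.290 - 1.217, 68.290 + 0.859] = [67.073, 69.149]. RSS = √0.272466 = 0.522.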